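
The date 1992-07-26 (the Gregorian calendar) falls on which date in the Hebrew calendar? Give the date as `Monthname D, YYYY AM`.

Both dates share Julian Day Number 2448830; in the Hebrew calendar that is 25 Tammuz 5752 AM.

Tammuz 25, 5752 AM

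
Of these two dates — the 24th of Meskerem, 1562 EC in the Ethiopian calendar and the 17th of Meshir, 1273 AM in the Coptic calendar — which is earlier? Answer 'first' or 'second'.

second

Converting both to JDN: 2294399 vs 2289794; the smaller is the second.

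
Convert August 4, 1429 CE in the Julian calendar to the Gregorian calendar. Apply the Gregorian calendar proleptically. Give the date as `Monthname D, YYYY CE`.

For dates in this range the Gregorian date is 9 days ahead of the Julian.
4 August 1429 Julian + 9 days → 13 August 1429 Gregorian.

August 13, 1429 CE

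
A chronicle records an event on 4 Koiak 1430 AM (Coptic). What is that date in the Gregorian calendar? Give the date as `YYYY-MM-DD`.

Julian Day Number of the source date = 2347065.
Converting JDN 2347065 to the Gregorian calendar gives 11 December 1713 CE.

1713-12-11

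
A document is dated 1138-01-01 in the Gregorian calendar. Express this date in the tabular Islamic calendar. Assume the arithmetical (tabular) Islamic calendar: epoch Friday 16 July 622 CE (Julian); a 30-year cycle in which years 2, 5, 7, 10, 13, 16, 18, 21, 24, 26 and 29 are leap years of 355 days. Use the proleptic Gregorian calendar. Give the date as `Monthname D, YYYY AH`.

Rabi' al-Thani 9, 532 AH

Both dates share Julian Day Number 2136706; in the tabular Islamic calendar that is 9 Rabi' al-Thani 532 AH.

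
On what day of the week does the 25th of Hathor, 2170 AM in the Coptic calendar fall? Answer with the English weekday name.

In the Gregorian calendar this is 7 December 2453 (JDN 2617341).
2617341 ≡ 6 (mod 7); counting from Monday = 0 gives Sunday.

Sunday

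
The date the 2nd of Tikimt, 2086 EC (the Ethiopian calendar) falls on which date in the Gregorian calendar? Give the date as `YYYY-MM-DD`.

2093-10-12

Both dates share Julian Day Number 2485798; in the Gregorian calendar that is 12 October 2093 CE.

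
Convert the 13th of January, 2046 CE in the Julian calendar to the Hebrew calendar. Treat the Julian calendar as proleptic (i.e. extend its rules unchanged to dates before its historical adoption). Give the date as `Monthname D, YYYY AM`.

Shevat 19, 5806 AM

Julian Day Number of the source date = 2468372.
Converting JDN 2468372 to the Hebrew calendar gives 19 Shevat 5806 AM.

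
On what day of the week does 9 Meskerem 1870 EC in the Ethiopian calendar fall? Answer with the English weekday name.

This is JDN 2406881 (18 September 1877 Gregorian).
JDN 2406881 mod 7 = 1, and JDN 0 was a Monday, so this is a Tuesday.

Tuesday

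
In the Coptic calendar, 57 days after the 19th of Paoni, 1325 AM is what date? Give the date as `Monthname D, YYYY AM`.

The starting date is JDN 2308909; 2308909 + 57 = 2308966.
JDN 2308966 corresponds to Mesori 16, 1325 AM.

Mesori 16, 1325 AM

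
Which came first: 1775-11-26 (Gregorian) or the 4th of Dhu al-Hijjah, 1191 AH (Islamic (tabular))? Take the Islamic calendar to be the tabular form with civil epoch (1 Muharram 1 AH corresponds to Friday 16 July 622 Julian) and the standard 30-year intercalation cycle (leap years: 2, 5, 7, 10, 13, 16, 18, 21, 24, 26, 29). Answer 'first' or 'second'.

first

First date → JDN 2369695; second date → JDN 2370464.
JDN 2369695 < JDN 2370464, so the first date is earlier.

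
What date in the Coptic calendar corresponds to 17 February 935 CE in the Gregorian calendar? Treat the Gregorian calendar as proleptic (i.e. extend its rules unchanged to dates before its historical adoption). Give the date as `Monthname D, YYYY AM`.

Meshir 18, 651 AM

Both dates share Julian Day Number 2062609; in the Coptic calendar that is 18 Meshir 651 AM.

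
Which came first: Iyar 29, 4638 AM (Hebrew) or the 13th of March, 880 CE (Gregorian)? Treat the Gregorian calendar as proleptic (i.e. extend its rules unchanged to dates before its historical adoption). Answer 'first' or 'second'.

The two dates have Julian Day Numbers 2041872 and 2042546 respectively.
Since 2041872 < 2042546, the first date comes first.

first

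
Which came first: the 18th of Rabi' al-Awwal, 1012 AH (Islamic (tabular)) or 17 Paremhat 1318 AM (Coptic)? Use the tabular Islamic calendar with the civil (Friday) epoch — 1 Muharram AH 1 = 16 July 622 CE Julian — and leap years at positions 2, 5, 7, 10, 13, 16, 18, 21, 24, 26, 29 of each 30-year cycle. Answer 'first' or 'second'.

First date → JDN 2306781; second date → JDN 2306260.
JDN 2306260 < JDN 2306781, so the second date is earlier.

second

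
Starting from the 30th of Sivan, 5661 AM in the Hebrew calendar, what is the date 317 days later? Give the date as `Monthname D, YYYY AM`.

JDN of the 30th of Sivan, 5661 AM = 2415553.
2415553 + 317 = 2415870.
JDN 2415870 in the Hebrew calendar is Nisan 23, 5662 AM.

Nisan 23, 5662 AM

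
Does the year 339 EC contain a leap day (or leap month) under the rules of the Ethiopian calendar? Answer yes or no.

339 mod 4 = 3; in the Ethiopian calendar a year is leap when year mod 4 = 3, so it is a leap year.

yes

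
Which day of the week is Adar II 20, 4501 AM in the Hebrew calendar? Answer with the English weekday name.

Monday

This is JDN 1991780 (17 March 741 Gregorian).
1991780 ≡ 0 (mod 7); counting from Monday = 0 gives Monday.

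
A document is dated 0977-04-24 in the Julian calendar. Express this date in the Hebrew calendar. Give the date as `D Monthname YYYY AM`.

2 Iyar 4737 AM

The source date corresponds to 29 April 977 in the proleptic Gregorian calendar (JDN 2078021).
That day falls on 2 Iyar 4737 AM in the Hebrew calendar.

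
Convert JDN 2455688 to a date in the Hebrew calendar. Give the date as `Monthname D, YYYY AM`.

JDN 2455688 is 6 May 2011 in the Gregorian calendar.
In the Hebrew calendar that day is Iyar 2, 5771 AM.

Iyar 2, 5771 AM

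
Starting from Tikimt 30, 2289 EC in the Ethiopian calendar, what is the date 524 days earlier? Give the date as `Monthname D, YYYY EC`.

Ginbot 27, 2287 EC

Counting 524 days back from JDN 2559972 reaches JDN 2559448, which is Ginbot 27, 2287 EC.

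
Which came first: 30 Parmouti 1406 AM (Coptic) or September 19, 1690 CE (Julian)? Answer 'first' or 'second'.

first

Converting both to JDN: 2338445 vs 2338592; the smaller is the first.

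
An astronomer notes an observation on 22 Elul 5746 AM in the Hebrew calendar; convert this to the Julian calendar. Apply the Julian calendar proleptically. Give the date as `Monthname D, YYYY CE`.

September 13, 1986 CE

Both dates share Julian Day Number 2446700; in the Julian calendar that is 13 September 1986 CE.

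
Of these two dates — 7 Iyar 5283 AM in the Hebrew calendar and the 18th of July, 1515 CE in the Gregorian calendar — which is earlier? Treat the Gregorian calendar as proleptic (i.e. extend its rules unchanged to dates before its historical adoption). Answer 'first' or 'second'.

Converting both to JDN: 2277445 vs 2274600; the smaller is the second.

second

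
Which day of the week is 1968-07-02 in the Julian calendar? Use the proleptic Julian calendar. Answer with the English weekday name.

Monday

Equivalently 15 July 1968 Gregorian, JDN 2440053.
Since JDN mod 7 = 0 (0 = Monday), the day is Monday.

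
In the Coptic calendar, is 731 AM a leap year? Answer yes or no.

yes

731 mod 4 = 3; in the Coptic calendar a year is leap when year mod 4 = 3, so it is a leap year.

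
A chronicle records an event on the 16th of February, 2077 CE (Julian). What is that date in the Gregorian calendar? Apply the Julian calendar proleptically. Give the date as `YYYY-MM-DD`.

2077-03-01

At this point the Julian calendar is 13 days behind the Gregorian.
16 February 2077 Julian + 13 days → 1 March 2077 Gregorian.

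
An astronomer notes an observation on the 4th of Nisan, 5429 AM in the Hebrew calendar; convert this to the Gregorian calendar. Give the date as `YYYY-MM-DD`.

1669-04-05

Julian Day Number of the source date = 2330745.
Converting JDN 2330745 to the Gregorian calendar gives 5 April 1669 CE.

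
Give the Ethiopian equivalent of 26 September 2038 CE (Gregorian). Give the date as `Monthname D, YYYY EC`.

Meskerem 16, 2031 EC

Julian Day Number of the source date = 2465693.
Converting JDN 2465693 to the Ethiopian calendar gives 16 Meskerem 2031 EC.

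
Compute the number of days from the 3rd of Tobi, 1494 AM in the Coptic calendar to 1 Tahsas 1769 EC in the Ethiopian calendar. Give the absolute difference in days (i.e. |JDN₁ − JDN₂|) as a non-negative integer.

397

JDN of the first date = 2370470.
JDN of the second date = 2370073.
|2370073 − 2370470| = 397.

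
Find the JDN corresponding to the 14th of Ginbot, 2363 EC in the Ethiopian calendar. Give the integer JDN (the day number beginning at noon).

2587194

In the Gregorian calendar the same day is 25 May 2371.
JDN 2299161 is 15 October 1582 CE (Gregorian); the target day is +288033 days from there, so JDN = 2587194.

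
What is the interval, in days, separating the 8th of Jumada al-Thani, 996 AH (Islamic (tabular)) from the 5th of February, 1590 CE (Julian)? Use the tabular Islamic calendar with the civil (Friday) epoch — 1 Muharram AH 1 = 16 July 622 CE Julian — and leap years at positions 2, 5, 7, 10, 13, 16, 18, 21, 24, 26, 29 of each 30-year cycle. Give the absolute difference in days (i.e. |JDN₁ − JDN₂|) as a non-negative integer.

651

JDN of the first date = 2301190.
JDN of the second date = 2301841.
|2301841 − 2301190| = 651.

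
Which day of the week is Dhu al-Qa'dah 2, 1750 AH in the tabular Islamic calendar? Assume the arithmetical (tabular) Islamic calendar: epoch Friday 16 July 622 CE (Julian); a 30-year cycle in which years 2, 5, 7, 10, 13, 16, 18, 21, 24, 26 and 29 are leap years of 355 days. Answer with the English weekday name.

In the Gregorian calendar this is 11 April 2320 (JDN 2568523).
2568523 ≡ 6 (mod 7); counting from Monday = 0 gives Sunday.

Sunday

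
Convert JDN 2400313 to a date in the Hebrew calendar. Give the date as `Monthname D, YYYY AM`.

The Gregorian equivalent of JDN 2400313 is 25 September 1859.
In the Hebrew calendar that day is Elul 26, 5619 AM.

Elul 26, 5619 AM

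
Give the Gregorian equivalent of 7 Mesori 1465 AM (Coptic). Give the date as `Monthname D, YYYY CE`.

Both dates share Julian Day Number 2360092; in the Gregorian calendar that is 11 August 1749 CE.

August 11, 1749 CE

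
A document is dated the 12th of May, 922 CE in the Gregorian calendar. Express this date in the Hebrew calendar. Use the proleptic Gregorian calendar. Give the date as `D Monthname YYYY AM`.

Julian Day Number of the source date = 2057945.
Converting JDN 2057945 to the Hebrew calendar gives 6 Iyar 4682 AM.

6 Iyar 4682 AM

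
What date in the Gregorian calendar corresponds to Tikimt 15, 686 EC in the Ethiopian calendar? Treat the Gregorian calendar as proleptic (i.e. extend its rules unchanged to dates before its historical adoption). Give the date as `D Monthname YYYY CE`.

15 October 693 CE

Julian Day Number of the source date = 1974461.
Converting JDN 1974461 to the Gregorian calendar gives 15 October 693 CE.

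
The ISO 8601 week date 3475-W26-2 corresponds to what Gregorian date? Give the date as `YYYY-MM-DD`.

3475-06-29

ISO week 1 of 3475 is the week containing the first Thursday of 3475.
Week 26, day 2 (Tuesday) lands on 3475-06-29.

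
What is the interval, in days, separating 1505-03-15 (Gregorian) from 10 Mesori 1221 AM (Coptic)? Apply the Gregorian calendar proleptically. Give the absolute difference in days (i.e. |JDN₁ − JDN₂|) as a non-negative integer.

JDN of the first date = 2270823.
JDN of the second date = 2270974.
|2270974 − 2270823| = 151.

151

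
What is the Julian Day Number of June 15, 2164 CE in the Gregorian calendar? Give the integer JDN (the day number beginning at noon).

JDN 2451545 is 1 January 2000 CE (Gregorian); the target day is +60066 days from there, so JDN = 2511611.

2511611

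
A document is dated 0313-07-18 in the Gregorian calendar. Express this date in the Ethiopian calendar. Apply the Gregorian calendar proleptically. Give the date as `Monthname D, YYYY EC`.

Hamle 23, 305 EC

Julian Day Number of the source date = 1835579.
Converting JDN 1835579 to the Ethiopian calendar gives 23 Hamle 305 EC.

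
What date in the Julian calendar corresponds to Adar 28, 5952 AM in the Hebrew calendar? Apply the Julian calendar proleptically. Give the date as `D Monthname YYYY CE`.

28 February 2192 CE

Julian Day Number of the source date = 2521744.
Converting JDN 2521744 to the Julian calendar gives 28 February 2192 CE.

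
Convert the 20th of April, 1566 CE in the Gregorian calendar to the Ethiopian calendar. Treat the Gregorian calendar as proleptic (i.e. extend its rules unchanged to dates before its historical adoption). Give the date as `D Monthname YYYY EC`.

Julian Day Number of the source date = 2293139.
Converting JDN 2293139 to the Ethiopian calendar gives 15 Miyazya 1558 EC.

15 Miyazya 1558 EC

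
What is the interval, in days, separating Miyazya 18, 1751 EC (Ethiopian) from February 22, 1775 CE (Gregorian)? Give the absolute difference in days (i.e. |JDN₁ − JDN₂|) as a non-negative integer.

First date → JDN 2363635; second date → JDN 2369418.
The interval is |2363635 − 2369418| = 5783 days.

5783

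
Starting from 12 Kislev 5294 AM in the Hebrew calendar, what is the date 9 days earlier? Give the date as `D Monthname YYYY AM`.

3 Kislev 5294 AM

Counting 9 days back from JDN 2281320 reaches JDN 2281311, which is 3 Kislev 5294 AM.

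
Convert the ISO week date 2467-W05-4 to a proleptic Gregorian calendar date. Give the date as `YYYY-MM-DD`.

2467-02-03

ISO week 1 of 2467 is the week containing the first Thursday of 2467.
Week 5, day 4 (Thursday) lands on 2467-02-03.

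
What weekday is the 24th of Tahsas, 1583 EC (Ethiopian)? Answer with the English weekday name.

Equivalently 30 December 1590 Gregorian, JDN 2302159.
Since JDN mod 7 = 6 (0 = Monday), the day is Sunday.

Sunday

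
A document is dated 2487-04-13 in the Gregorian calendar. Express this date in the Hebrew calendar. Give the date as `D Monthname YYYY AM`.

20 Nisan 6247 AM

Julian Day Number of the source date = 2629521.
Converting JDN 2629521 to the Hebrew calendar gives 20 Nisan 6247 AM.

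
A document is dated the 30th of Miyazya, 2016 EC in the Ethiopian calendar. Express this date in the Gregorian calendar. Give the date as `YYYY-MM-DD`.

2024-05-08

Both dates share Julian Day Number 2460439; in the Gregorian calendar that is 8 May 2024 CE.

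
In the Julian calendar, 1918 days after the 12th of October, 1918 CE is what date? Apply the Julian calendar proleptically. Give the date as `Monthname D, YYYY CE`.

JDN of the 12th of October, 1918 CE = 2421892.
2421892 + 1918 = 2423810.
JDN 2423810 in the Julian calendar is January 12, 1924 CE.

January 12, 1924 CE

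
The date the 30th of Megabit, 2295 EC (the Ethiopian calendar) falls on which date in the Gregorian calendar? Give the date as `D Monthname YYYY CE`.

Julian Day Number of the source date = 2562313.
Converting JDN 2562313 to the Gregorian calendar gives 11 April 2303 CE.

11 April 2303 CE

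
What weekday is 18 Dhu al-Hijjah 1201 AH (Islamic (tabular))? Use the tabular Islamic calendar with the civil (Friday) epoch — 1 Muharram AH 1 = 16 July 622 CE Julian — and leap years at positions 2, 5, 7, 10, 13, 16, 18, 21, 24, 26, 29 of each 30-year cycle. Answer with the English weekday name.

Monday

This is JDN 2374022 (1 October 1787 Gregorian).
JDN 2374022 mod 7 = 0, and JDN 0 was a Monday, so this is a Monday.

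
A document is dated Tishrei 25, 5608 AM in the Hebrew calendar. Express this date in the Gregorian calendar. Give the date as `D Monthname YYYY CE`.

Julian Day Number of the source date = 2395940.
Converting JDN 2395940 to the Gregorian calendar gives 5 October 1847 CE.

5 October 1847 CE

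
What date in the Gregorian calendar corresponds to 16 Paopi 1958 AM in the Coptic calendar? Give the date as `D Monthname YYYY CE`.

Julian Day Number of the source date = 2539869.
Converting JDN 2539869 to the Gregorian calendar gives 28 October 2241 CE.

28 October 2241 CE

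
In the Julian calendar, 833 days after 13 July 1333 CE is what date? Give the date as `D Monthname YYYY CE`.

24 October 1335 CE

JDN of 13 July 1333 CE = 2208130.
2208130 + 833 = 2208963.
JDN 2208963 in the Julian calendar is 24 October 1335 CE.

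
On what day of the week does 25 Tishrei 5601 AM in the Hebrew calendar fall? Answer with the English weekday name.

In the Gregorian calendar this is 22 October 1840 (JDN 2393401).
JDN 2393401 mod 7 = 3, and JDN 0 was a Monday, so this is a Thursday.

Thursday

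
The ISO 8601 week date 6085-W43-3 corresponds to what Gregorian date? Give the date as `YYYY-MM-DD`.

6085-10-24

ISO week 1 of 6085 is the week containing the first Thursday of 6085.
Week 43, day 3 (Wednesday) lands on 6085-10-24.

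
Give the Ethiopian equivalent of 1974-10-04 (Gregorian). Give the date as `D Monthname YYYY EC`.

24 Meskerem 1967 EC

Both dates share Julian Day Number 2442325; in the Ethiopian calendar that is 24 Meskerem 1967 EC.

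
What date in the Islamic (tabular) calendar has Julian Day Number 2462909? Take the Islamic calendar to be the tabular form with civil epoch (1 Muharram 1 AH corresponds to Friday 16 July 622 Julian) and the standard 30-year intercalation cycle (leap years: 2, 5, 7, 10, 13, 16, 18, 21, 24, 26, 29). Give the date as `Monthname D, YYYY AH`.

The Gregorian equivalent of JDN 2462909 is 11 February 2031.
In the tabular Islamic calendar that day is Shawwal 18, 1452 AH.

Shawwal 18, 1452 AH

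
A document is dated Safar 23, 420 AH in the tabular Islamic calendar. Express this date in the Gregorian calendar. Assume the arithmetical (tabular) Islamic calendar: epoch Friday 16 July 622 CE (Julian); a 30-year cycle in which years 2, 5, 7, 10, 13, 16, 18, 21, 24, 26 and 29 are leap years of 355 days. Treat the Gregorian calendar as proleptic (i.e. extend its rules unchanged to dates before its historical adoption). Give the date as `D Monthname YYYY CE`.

19 March 1029 CE

Both dates share Julian Day Number 2096972; in the Gregorian calendar that is 19 March 1029 CE.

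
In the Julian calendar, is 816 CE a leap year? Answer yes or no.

yes

816 mod 4 = 0, so it is a leap year in the Julian calendar.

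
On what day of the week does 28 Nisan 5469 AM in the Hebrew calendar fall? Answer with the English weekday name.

Monday

In the Gregorian calendar this is 8 April 1709 (JDN 2345357).
Since JDN mod 7 = 0 (0 = Monday), the day is Monday.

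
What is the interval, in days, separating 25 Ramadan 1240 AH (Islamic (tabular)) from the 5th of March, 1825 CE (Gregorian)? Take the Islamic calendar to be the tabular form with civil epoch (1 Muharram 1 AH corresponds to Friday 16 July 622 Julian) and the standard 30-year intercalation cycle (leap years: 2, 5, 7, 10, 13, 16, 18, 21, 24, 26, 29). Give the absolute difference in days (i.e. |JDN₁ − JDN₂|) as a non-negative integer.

69

First date → JDN 2387760; second date → JDN 2387691.
The interval is |2387760 − 2387691| = 69 days.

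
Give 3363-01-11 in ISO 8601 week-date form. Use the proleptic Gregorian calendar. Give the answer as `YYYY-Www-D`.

The weekday is Tuesday (ISO weekday 2).
That Tuesday belongs to ISO week 2 of ISO year 3363.

3363-W02-2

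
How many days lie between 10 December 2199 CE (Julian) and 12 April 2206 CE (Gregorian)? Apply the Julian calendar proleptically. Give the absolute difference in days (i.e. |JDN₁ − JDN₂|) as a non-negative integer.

First date → JDN 2524586; second date → JDN 2526886.
The interval is |2524586 − 2526886| = 2300 days.

2300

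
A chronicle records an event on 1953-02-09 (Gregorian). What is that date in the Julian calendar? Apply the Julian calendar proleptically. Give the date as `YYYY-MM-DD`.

At this point the Julian calendar is 13 days behind the Gregorian.
9 February 1953 Gregorian − 13 days → 27 January 1953 Julian.

1953-01-27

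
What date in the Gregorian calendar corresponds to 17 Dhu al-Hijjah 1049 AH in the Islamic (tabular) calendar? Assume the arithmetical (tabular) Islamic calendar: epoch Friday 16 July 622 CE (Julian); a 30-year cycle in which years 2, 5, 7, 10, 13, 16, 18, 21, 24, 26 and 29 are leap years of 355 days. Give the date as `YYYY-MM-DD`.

1640-04-09

Both dates share Julian Day Number 2320157; in the Gregorian calendar that is 9 April 1640 CE.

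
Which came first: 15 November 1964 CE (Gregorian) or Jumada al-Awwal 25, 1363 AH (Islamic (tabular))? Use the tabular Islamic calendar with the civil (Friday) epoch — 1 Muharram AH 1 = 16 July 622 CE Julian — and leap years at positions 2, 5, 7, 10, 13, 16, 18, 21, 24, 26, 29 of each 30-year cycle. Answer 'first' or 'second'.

Converting both to JDN: 2438715 vs 2431229; the smaller is the second.

second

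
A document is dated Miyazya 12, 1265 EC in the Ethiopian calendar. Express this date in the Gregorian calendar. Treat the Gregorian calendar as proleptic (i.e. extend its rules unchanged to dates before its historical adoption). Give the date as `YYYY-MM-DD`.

Julian Day Number of the source date = 2186118.
Converting JDN 2186118 to the Gregorian calendar gives 14 April 1273 CE.

1273-04-14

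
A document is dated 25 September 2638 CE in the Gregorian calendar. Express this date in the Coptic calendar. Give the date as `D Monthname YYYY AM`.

10 Thout 2355 AM

Both dates share Julian Day Number 2684837; in the Coptic calendar that is 10 Thout 2355 AM.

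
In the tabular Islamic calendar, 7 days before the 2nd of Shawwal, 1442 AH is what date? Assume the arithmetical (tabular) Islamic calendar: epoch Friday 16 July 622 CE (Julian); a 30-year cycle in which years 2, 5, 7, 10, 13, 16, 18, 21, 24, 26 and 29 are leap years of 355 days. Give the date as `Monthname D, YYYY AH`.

Ramadan 25, 1442 AH

Counting 7 days back from JDN 2459349 reaches JDN 2459342, which is Ramadan 25, 1442 AH.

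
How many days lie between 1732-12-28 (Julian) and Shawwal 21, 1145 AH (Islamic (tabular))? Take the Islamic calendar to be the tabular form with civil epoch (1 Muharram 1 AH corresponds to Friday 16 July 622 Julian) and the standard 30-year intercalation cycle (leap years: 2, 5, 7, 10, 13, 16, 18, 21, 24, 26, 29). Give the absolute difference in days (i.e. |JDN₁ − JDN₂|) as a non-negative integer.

First date → JDN 2354033; second date → JDN 2354121.
The interval is |2354033 − 2354121| = 88 days.

88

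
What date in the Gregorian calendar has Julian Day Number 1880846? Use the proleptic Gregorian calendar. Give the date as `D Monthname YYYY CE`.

Counting from JDN 2299161 = 15 Oct 1582 gives an offset of -418315 days.

24 June 437 CE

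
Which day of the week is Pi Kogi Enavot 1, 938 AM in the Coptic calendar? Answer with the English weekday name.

Wednesday

Equivalently 31 August 1222 Gregorian, JDN 2167629.
Since JDN mod 7 = 2 (0 = Monday), the day is Wednesday.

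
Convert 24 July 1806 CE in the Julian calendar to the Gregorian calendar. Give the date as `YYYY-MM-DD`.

1806-08-05

For dates in this range the Gregorian date is 12 days ahead of the Julian.
24 July 1806 Julian + 12 days → 5 August 1806 Gregorian.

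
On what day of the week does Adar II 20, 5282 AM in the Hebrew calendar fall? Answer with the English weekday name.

Wednesday

In the proleptic Gregorian calendar this is 29 March 1522 (JDN 2277046).
JDN 2277046 mod 7 = 2, and JDN 0 was a Monday, so this is a Wednesday.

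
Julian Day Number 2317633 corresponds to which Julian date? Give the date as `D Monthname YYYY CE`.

2 May 1633 CE

The Gregorian equivalent of JDN 2317633 is 12 May 1633.
In the Julian calendar that day is 2 May 1633 CE.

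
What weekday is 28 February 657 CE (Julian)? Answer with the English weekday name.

This is JDN 1961086 (3 March 657 Gregorian).
1961086 ≡ 1 (mod 7); counting from Monday = 0 gives Tuesday.

Tuesday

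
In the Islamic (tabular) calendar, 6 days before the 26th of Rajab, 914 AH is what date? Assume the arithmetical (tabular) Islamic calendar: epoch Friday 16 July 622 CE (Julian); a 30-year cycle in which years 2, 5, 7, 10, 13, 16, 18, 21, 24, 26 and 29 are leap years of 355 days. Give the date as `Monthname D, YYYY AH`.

JDN of the 26th of Rajab, 914 AH = 2272179.
2272179 − 6 = 2272173.
JDN 2272173 in the tabular Islamic calendar is Rajab 20, 914 AH.

Rajab 20, 914 AH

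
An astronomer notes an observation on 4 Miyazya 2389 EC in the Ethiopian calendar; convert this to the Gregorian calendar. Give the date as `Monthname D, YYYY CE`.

April 15, 2397 CE

Julian Day Number of the source date = 2596651.
Converting JDN 2596651 to the Gregorian calendar gives 15 April 2397 CE.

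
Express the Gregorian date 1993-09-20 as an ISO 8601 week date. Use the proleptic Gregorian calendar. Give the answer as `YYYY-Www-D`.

The weekday is Monday (ISO weekday 1).
That Monday belongs to ISO week 38 of ISO year 1993.

1993-W38-1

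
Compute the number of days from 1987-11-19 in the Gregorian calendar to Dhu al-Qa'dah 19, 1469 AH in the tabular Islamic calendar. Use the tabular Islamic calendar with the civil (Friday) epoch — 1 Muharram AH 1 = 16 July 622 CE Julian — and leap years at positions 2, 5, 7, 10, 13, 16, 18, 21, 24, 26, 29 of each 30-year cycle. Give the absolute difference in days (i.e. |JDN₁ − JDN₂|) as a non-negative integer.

21844

First date → JDN 2447119; second date → JDN 2468963.
The interval is |2447119 − 2468963| = 21844 days.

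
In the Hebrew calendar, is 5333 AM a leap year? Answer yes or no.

Hebrew year 5333 is year 13 of its 19-year Metonic cycle; leap years are at positions 3, 6, 8, 11, 14, 17, 19, so it is a common year (12 months).

no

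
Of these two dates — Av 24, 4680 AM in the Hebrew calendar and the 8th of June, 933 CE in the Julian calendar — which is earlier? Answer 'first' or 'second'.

first

Converting both to JDN: 2057311 vs 2061995; the smaller is the first.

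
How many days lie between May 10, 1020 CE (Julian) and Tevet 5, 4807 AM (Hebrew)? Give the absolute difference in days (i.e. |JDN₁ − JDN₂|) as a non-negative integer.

9707

First date → JDN 2093743; second date → JDN 2103450.
The interval is |2093743 − 2103450| = 9707 days.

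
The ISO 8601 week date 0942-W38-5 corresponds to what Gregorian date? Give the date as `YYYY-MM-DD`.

ISO week 1 of 942 is the week containing the first Thursday of 942.
Week 38, day 5 (Friday) lands on 0942-09-21.

0942-09-21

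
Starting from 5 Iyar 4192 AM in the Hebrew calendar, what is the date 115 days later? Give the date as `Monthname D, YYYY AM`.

Elul 2, 4192 AM

The starting date is JDN 1878958; 1878958 + 115 = 1879073.
JDN 1879073 corresponds to Elul 2, 4192 AM.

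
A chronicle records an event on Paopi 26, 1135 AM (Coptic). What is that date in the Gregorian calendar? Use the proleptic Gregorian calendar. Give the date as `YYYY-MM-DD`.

Julian Day Number of the source date = 2239278.
Converting JDN 2239278 to the Gregorian calendar gives 1 November 1418 CE.

1418-11-01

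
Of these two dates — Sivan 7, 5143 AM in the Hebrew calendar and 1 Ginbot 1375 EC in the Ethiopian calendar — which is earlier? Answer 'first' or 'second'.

second

Converting both to JDN: 2226327 vs 2226314; the smaller is the second.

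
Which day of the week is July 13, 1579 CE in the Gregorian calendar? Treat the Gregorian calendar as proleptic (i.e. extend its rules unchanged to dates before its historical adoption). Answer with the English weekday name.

Since JDN mod 7 = 4 (0 = Monday), the day is Friday.

Friday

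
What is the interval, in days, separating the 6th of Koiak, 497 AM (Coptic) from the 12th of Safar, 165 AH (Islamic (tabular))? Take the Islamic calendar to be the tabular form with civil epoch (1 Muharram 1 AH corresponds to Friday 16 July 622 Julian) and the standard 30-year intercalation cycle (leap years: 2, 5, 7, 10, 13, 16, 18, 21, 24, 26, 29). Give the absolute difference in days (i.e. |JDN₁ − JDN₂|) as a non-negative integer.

First date → JDN 2006289; second date → JDN 2006597.
The interval is |2006289 − 2006597| = 308 days.

308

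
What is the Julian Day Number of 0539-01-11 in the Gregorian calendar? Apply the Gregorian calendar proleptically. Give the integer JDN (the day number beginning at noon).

JDN 2451545 is 1 January 2000 CE (Gregorian); the target day is −533609 days from there, so JDN = 1917936.

1917936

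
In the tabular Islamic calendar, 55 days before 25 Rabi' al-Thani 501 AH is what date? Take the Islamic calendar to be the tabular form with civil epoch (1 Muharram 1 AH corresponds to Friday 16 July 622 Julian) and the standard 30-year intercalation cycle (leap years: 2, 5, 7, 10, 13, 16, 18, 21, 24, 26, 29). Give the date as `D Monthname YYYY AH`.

29 Safar 501 AH

Counting 55 days back from JDN 2125736 reaches JDN 2125681, which is 29 Safar 501 AH.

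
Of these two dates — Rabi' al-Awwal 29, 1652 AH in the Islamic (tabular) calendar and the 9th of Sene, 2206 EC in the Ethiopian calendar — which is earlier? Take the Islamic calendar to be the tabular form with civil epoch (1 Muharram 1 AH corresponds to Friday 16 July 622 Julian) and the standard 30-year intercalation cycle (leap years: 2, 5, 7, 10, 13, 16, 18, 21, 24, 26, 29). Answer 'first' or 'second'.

First date → JDN 2533586; second date → JDN 2529875.
JDN 2529875 < JDN 2533586, so the second date is earlier.

second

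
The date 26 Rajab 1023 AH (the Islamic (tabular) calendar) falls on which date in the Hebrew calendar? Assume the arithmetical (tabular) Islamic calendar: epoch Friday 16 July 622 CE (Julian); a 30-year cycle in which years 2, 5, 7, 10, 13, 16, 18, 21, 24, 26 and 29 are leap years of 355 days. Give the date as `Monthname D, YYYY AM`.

Elul 27, 5374 AM

Both dates share Julian Day Number 2310805; in the Hebrew calendar that is 27 Elul 5374 AM.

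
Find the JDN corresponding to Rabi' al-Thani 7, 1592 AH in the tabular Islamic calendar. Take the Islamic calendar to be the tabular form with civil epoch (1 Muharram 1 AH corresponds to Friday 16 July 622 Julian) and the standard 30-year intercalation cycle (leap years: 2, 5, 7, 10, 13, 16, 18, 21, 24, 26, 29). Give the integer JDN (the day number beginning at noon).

Equivalently 6 June 2166 (Gregorian).
JDN 2299161 is 15 October 1582 CE (Gregorian); the target day is +213171 days from there, so JDN = 2512332.

2512332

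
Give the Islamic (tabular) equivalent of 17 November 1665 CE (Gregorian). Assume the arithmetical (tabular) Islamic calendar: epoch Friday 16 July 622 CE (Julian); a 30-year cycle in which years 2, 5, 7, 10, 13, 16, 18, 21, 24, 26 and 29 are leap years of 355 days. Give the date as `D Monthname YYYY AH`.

9 Jumada al-Awwal 1076 AH

Julian Day Number of the source date = 2329510.
Converting JDN 2329510 to the tabular Islamic calendar gives 9 Jumada al-Awwal 1076 AH.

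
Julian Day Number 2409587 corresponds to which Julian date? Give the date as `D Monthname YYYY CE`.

2 February 1885 CE

JDN 2409587 is 14 February 1885 in the Gregorian calendar.
In the Julian calendar that day is 2 February 1885 CE.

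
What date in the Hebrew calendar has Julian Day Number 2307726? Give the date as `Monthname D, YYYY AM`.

JDN 2307726 is 28 March 1606 in the Gregorian calendar.
In the Hebrew calendar that day is Adar II 19, 5366 AM.

Adar II 19, 5366 AM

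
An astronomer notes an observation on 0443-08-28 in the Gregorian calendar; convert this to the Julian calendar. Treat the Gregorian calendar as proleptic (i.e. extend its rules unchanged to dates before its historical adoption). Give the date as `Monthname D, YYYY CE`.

The Julian–Gregorian offset here is 1 day (Julian trailing).
28 August 443 Gregorian − 1 day → 27 August 443 Julian.

August 27, 443 CE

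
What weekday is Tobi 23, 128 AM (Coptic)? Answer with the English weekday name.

Friday

In the proleptic Gregorian calendar this is 20 January 412 (JDN 1871559).
1871559 ≡ 4 (mod 7); counting from Monday = 0 gives Friday.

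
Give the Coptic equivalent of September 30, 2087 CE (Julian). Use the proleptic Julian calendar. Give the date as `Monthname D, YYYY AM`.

Paopi 2, 1804 AM

Both dates share Julian Day Number 2483607; in the Coptic calendar that is 2 Paopi 1804 AM.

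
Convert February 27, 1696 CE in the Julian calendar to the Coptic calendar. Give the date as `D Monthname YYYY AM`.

2 Paremhat 1412 AM

The source date corresponds to 8 March 1696 in the Gregorian calendar (JDN 2340579).
That day falls on 2 Paremhat 1412 AM in the Coptic calendar.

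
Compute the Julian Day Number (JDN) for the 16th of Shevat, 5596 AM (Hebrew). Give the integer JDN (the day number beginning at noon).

2391679

Equivalently 4 February 1836 (Gregorian).
JDN 2451545 is 1 January 2000 CE (Gregorian); the target day is −59866 days from there, so JDN = 2391679.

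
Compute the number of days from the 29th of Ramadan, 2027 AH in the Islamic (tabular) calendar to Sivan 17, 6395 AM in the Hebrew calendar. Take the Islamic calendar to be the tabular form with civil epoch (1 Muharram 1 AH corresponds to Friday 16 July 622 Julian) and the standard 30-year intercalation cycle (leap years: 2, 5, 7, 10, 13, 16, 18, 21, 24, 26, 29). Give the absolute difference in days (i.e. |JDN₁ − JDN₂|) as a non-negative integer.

16998

First date → JDN 2666651; second date → JDN 2683649.
The interval is |2666651 − 2683649| = 16998 days.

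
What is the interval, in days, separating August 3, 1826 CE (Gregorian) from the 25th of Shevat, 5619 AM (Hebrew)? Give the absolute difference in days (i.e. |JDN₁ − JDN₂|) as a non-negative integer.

11868

JDN of the first date = 2388207.
JDN of the second date = 2400075.
|2400075 − 2388207| = 11868.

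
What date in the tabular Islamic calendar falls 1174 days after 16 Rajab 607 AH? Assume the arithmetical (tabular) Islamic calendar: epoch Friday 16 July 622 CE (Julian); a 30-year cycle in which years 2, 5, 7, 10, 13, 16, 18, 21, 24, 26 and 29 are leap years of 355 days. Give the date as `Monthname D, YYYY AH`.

Counting 1174 days forward from JDN 2163378 reaches JDN 2164552, which is Dhu al-Qa'dah 9, 610 AH.

Dhu al-Qa'dah 9, 610 AH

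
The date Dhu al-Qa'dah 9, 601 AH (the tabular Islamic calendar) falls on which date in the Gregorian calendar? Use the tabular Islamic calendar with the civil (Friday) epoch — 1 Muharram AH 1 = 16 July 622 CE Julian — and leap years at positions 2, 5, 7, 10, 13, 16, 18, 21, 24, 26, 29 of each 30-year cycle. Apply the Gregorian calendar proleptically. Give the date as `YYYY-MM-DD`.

1205-07-05

Julian Day Number of the source date = 2161363.
Converting JDN 2161363 to the Gregorian calendar gives 5 July 1205 CE.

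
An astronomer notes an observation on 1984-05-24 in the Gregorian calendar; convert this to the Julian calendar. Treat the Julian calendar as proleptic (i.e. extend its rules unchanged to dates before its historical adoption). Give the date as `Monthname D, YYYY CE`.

The Julian–Gregorian offset here is 13 days (Julian trailing).
24 May 1984 Gregorian − 13 days → 11 May 1984 Julian.

May 11, 1984 CE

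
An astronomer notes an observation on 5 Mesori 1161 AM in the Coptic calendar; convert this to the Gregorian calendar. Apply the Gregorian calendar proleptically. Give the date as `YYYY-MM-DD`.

Both dates share Julian Day Number 2249054; in the Gregorian calendar that is 7 August 1445 CE.

1445-08-07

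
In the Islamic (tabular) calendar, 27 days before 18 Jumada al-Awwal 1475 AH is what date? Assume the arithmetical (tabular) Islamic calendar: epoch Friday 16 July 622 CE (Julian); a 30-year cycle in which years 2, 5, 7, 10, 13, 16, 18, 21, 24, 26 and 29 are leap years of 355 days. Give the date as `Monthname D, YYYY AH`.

The starting date is JDN 2470911; 2470911 − 27 = 2470884.
JDN 2470884 corresponds to Rabi' al-Thani 20, 1475 AH.

Rabi' al-Thani 20, 1475 AH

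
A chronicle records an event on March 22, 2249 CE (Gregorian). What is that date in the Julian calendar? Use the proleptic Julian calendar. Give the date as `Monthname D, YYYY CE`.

For dates in this range the Gregorian date is 15 days ahead of the Julian.
22 March 2249 Gregorian − 15 days → 7 March 2249 Julian.

March 7, 2249 CE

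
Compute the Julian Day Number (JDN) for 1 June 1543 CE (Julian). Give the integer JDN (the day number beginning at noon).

In the proleptic Gregorian calendar the same day is 11 June 1543.
JDN 2451545 is 1 January 2000 CE (Gregorian); the target day is −166755 days from there, so JDN = 2284790.

2284790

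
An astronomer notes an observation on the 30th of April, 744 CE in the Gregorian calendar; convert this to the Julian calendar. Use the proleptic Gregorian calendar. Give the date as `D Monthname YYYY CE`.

At this point the Julian calendar is 4 days behind the Gregorian.
30 April 744 Gregorian − 4 days → 26 April 744 Julian.

26 April 744 CE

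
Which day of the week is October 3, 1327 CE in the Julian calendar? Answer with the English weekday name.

Equivalently 11 October 1327 Gregorian, JDN 2206020.
JDN 2206020 mod 7 = 5, and JDN 0 was a Monday, so this is a Saturday.

Saturday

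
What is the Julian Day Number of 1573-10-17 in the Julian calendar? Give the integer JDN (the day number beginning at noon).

Equivalently 27 October 1573 (proleptic Gregorian).
JDN 2451545 is 1 January 2000 CE (Gregorian); the target day is −155659 days from there, so JDN = 2295886.

2295886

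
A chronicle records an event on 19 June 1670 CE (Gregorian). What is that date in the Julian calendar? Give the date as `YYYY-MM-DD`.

1670-06-09

The Julian–Gregorian offset here is 10 days (Julian trailing).
19 June 1670 Gregorian − 10 days → 9 June 1670 Julian.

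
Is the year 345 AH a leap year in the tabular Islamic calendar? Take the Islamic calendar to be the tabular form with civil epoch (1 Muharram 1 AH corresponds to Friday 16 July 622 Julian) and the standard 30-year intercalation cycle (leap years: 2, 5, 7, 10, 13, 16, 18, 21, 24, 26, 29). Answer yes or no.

Year 345 AH is year 15 of its 30-year cycle; leap positions are 2, 5, 7, 10, 13, 16, 18, 21, 24, 26, 29, so it is a common year (354 days).

no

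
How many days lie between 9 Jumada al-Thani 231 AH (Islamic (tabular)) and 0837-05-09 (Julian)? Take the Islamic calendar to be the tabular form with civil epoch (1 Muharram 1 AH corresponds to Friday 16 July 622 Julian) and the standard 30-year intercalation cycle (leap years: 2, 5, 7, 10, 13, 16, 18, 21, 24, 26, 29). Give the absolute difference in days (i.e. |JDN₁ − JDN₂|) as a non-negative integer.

3199

First date → JDN 2030100; second date → JDN 2026901.
The interval is |2030100 − 2026901| = 3199 days.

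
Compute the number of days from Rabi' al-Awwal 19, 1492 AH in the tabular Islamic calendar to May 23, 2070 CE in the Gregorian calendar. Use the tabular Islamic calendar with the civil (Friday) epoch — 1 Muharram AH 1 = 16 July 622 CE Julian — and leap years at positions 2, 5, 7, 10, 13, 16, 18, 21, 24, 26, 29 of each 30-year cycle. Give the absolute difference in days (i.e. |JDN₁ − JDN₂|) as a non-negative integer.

JDN of the first date = 2476878.
JDN of the second date = 2477255.
|2477255 − 2476878| = 377.

377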